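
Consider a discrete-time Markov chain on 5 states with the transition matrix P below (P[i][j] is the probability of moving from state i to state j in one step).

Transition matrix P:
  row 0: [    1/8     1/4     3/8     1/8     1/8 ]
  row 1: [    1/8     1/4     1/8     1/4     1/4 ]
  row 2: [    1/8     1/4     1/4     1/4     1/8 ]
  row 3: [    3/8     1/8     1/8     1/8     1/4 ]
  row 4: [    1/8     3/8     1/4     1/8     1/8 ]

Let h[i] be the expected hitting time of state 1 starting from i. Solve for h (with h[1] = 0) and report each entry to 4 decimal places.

h = [4.0306, 0.0000, 4.0782, 4.4588, 3.5208]

First-step conditioning: h[1] = 0; for i ≠ 1, h[i] = 1 + Σ_k P[i][k]·h[k].
  h[0] = 1 + 1/8·h[0] + 3/8·h[2] + 1/8·h[3] + 1/8·h[4]
  h[2] = 1 + 1/8·h[0] + 1/4·h[2] + 1/4·h[3] + 1/8·h[4]
  h[3] = 1 + 3/8·h[0] + 1/8·h[2] + 1/8·h[3] + 1/4·h[4]
  h[4] = 1 + 1/8·h[0] + 1/4·h[2] + 1/8·h[3] + 1/8·h[4]
Solving the 4×4 linear system over states ≠ 1 gives exactly h = [4744/1177, 0, 4800/1177, 5248/1177, 4144/1177] (h[1] = 0 is the target).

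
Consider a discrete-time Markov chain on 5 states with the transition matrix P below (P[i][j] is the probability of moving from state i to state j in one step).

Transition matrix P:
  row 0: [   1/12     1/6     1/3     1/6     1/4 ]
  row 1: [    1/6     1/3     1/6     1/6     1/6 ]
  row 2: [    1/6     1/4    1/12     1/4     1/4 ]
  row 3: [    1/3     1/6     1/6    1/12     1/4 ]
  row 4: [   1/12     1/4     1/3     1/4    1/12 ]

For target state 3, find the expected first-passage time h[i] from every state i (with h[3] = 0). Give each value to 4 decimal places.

First-step conditioning: h[3] = 0; for i ≠ 3, h[i] = 1 + Σ_k P[i][k]·h[k].
  h[0] = 1 + 1/12·h[0] + 1/6·h[1] + 1/3·h[2] + 1/4·h[4]
  h[1] = 1 + 1/6·h[0] + 1/3·h[1] + 1/6·h[2] + 1/6·h[4]
  h[2] = 1 + 1/6·h[0] + 1/4·h[1] + 1/12·h[2] + 1/4·h[4]
  h[4] = 1 + 1/12·h[0] + 1/4·h[1] + 1/3·h[2] + 1/12·h[4]
Solving the 4×4 linear system over states ≠ 3 gives exactly h = [12858/2605, 13116/2605, 12018/2605, 0, 11958/2605] (h[3] = 0 is the target).

h = [4.9359, 5.0349, 4.6134, 0.0000, 4.5904]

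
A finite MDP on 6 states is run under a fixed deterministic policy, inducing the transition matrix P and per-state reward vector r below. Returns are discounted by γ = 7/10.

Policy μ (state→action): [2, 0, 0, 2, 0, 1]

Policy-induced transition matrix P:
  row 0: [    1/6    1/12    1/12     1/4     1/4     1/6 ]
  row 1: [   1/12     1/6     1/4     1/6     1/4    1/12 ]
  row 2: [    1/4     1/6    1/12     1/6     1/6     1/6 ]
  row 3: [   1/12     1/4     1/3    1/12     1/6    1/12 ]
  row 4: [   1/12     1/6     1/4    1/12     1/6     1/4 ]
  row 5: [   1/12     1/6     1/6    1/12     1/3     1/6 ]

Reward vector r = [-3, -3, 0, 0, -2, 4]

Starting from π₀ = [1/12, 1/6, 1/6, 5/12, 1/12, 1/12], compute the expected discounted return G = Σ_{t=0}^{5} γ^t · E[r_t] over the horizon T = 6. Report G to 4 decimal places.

t=0: π = [0.0833, 0.1667, 0.1667, 0.4167, 0.0833, 0.0833], E[r] = -0.5833, γ^t·E[r] = -0.583333, running G = -0.583333
t=1: π = [0.1181, 0.1944, 0.2361, 0.1250, 0.2014, 0.1250], E[r] = -0.8403, γ^t·E[r] = -0.588194, running G = -1.171528
t=2: π = [0.1325, 0.1672, 0.1910, 0.1389, 0.2135, 0.1568], E[r] = -0.6991, γ^t·E[r] = -0.342546, running G = -1.514074
t=3: π = [0.1262, 0.1672, 0.1946, 0.1353, 0.2178, 0.1590], E[r] = -0.6800, γ^t·E[r] = -0.233232, running G = -1.747306
t=4: π = [0.1263, 0.1674, 0.1946, 0.1345, 0.2176, 0.1596], E[r] = -0.6779, γ^t·E[r] = -0.162762, running G = -1.910068
t=5: π = [0.1263, 0.1674, 0.1944, 0.1345, 0.2177, 0.1596], E[r] = -0.6778, γ^t·E[r] = -0.113925, running G = -2.023992

G = -2.0240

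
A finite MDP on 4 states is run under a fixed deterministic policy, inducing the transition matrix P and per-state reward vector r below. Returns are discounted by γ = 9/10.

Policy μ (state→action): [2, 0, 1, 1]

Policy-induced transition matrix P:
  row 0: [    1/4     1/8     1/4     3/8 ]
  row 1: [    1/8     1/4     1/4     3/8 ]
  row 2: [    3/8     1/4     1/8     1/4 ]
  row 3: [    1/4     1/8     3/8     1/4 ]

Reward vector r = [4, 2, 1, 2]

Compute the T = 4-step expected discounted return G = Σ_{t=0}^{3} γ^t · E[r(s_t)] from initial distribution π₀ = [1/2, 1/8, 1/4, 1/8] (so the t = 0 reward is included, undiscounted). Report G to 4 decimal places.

G = 8.2948

t=0: π = [0.5000, 0.1250, 0.2500, 0.1250], E[r] = 2.7500, γ^t·E[r] = 2.750000, running G = 2.750000
t=1: π = [0.2656, 0.1719, 0.2344, 0.3281], E[r] = 2.2969, γ^t·E[r] = 2.067188, running G = 4.817188
t=2: π = [0.2578, 0.1758, 0.2617, 0.3047], E[r] = 2.2539, γ^t·E[r] = 1.825664, running G = 6.642852
t=3: π = [0.2607, 0.1797, 0.2554, 0.3042], E[r] = 2.2661, γ^t·E[r] = 1.651997, running G = 8.294848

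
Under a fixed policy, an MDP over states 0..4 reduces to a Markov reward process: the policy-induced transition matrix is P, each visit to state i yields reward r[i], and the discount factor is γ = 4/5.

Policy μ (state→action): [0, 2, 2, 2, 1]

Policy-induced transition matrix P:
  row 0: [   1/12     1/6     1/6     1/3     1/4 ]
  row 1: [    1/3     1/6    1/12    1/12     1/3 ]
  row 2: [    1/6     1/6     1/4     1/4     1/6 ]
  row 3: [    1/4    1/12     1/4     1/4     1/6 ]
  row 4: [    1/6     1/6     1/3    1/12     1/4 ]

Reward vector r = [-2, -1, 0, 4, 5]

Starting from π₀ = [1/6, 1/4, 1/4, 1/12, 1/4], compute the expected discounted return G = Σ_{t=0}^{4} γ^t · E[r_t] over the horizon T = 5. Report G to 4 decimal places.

G = 4.3056

t=0: π = [0.1667, 0.2500, 0.2500, 0.0833, 0.2500], E[r] = 1.0000, γ^t·E[r] = 1.000000, running G = 1.000000
t=1: π = [0.2014, 0.1597, 0.2153, 0.1806, 0.2431], E[r] = 1.3750, γ^t·E[r] = 1.100000, running G = 2.100000
t=2: π = [0.1916, 0.1516, 0.2269, 0.1997, 0.2303], E[r] = 1.4155, γ^t·E[r] = 0.905926, running G = 3.005926
t=3: π = [0.1926, 0.1500, 0.2280, 0.2023, 0.2271], E[r] = 1.4094, γ^t·E[r] = 0.721630, running G = 3.727556
t=4: π = [0.1925, 0.1498, 0.2279, 0.2032, 0.2266], E[r] = 1.4113, γ^t·E[r] = 0.578051, running G = 4.305607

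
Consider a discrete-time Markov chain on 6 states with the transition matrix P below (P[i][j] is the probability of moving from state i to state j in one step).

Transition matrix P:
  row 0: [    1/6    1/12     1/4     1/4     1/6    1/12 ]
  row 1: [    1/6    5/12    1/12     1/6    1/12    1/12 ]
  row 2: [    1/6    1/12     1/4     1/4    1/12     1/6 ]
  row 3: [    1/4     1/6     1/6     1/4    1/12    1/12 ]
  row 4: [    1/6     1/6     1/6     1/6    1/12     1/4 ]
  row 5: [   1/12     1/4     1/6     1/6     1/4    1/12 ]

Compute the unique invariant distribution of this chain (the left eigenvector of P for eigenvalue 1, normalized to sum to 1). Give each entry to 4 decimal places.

Balance equations π_j = Σ_i π_i·P[i][j]:
  π_0 = 1/6·π_0 + 1/6·π_1 + 1/6·π_2 + 1/4·π_3 + 1/6·π_4 + 1/12·π_5
  π_1 = 1/12·π_0 + 5/12·π_1 + 1/12·π_2 + 1/6·π_3 + 1/6·π_4 + 1/4·π_5
  π_2 = 1/4·π_0 + 1/12·π_1 + 1/4·π_2 + 1/6·π_3 + 1/6·π_4 + 1/6·π_5
  π_3 = 1/4·π_0 + 1/6·π_1 + 1/4·π_2 + 1/4·π_3 + 1/6·π_4 + 1/6·π_5
  π_4 = 1/6·π_0 + 1/12·π_1 + 1/12·π_2 + 1/12·π_3 + 1/12·π_4 + 1/4·π_5
  normalize: π_0 + π_1 + π_2 + π_3 + π_4 + π_5 = 1
Solving the linear system gives exactly π = [31459/180097, 35286/180097, 32397/180097, 38550/180097, 21169/180097, 21236/180097].

π = [0.1747, 0.1959, 0.1799, 0.2141, 0.1175, 0.1179]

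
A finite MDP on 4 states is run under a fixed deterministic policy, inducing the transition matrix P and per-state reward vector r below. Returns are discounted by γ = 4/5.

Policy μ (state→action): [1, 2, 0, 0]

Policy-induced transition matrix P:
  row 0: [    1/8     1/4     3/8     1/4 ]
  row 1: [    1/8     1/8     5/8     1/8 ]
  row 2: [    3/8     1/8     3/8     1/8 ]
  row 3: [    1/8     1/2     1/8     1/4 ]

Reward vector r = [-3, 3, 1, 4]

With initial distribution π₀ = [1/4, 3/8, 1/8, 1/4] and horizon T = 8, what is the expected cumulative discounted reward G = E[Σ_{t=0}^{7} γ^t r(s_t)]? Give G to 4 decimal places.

G = 5.1513

t=0: π = [0.2500, 0.3750, 0.1250, 0.2500], E[r] = 1.5000, γ^t·E[r] = 1.500000, running G = 1.500000
t=1: π = [0.1563, 0.2500, 0.4063, 0.1875], E[r] = 1.4375, γ^t·E[r] = 1.150000, running G = 2.650000
t=2: π = [0.2266, 0.2148, 0.3906, 0.1680], E[r] = 1.0273, γ^t·E[r] = 0.657500, running G = 3.307500
t=3: π = [0.2227, 0.2163, 0.3867, 0.1743], E[r] = 1.0649, γ^t·E[r] = 0.545250, running G = 3.852750
t=4: π = [0.2217, 0.2182, 0.3855, 0.1746], E[r] = 1.0735, γ^t·E[r] = 0.439725, running G = 4.292475
t=5: π = [0.2214, 0.2182, 0.3859, 0.1745], E[r] = 1.0745, γ^t·E[r] = 0.352093, running G = 4.644568
t=6: π = [0.2215, 0.2181, 0.3859, 0.1745], E[r] = 1.0738, γ^t·E[r] = 0.281495, running G = 4.926063
t=7: π = [0.2215, 0.2181, 0.3859, 0.1745], E[r] = 1.0738, γ^t·E[r] = 0.225194, running G = 5.151256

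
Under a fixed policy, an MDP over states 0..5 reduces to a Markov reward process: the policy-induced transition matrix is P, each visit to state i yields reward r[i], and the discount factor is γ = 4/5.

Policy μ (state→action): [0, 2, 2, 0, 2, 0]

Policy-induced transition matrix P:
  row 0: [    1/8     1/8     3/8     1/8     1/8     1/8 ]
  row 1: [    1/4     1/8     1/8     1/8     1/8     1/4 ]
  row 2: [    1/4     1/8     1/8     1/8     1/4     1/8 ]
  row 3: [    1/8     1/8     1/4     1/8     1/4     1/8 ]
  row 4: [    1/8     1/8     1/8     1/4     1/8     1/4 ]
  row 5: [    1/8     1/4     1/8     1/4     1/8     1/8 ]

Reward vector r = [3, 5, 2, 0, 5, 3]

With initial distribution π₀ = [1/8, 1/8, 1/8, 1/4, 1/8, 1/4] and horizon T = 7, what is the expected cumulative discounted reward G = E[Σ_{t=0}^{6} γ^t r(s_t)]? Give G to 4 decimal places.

t=0: π = [0.1250, 0.1250, 0.1250, 0.2500, 0.1250, 0.2500], E[r] = 2.6250, γ^t·E[r] = 2.625000, running G = 2.625000
t=1: π = [0.1563, 0.1563, 0.1875, 0.1719, 0.1719, 0.1563], E[r] = 2.9531, γ^t·E[r] = 2.362500, running G = 4.987500
t=2: π = [0.1680, 0.1445, 0.1855, 0.1660, 0.1699, 0.1660], E[r] = 2.9453, γ^t·E[r] = 1.885000, running G = 6.872500
t=3: π = [0.1663, 0.1458, 0.1877, 0.1670, 0.1689, 0.1643], E[r] = 2.9407, γ^t·E[r] = 1.505625, running G = 8.378125
t=4: π = [0.1667, 0.1455, 0.1874, 0.1667, 0.1693, 0.1643], E[r] = 2.9424, γ^t·E[r] = 1.205188, running G = 9.583313
t=5: π = [0.1666, 0.1455, 0.1875, 0.1667, 0.1693, 0.1644], E[r] = 2.9420, γ^t·E[r] = 0.964026, running G = 10.547339
t=6: π = [0.1666, 0.1455, 0.1875, 0.1667, 0.1693, 0.1644], E[r] = 2.9420, γ^t·E[r] = 0.771238, running G = 11.318577

G = 11.3186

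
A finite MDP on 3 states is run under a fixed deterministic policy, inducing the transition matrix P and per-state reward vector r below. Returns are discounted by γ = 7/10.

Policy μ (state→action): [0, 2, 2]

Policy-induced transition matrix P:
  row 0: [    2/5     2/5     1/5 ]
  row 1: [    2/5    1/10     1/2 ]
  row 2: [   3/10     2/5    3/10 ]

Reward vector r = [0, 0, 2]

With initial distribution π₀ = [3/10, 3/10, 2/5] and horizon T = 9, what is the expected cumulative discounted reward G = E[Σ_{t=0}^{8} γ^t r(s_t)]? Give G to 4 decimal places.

G = 2.2367

t=0: π = [0.3000, 0.3000, 0.4000], E[r] = 0.8000, γ^t·E[r] = 0.800000, running G = 0.800000
t=1: π = [0.3600, 0.3100, 0.3300], E[r] = 0.6600, γ^t·E[r] = 0.462000, running G = 1.262000
t=2: π = [0.3670, 0.3070, 0.3260], E[r] = 0.6520, γ^t·E[r] = 0.319480, running G = 1.581480
t=3: π = [0.3674, 0.3079, 0.3247], E[r] = 0.6494, γ^t·E[r] = 0.222744, running G = 1.804224
t=4: π = [0.3675, 0.3076, 0.3248], E[r] = 0.6497, γ^t·E[r] = 0.155988, running G = 1.960212
t=5: π = [0.3675, 0.3077, 0.3248], E[r] = 0.6495, γ^t·E[r] = 0.109169, running G = 2.069382
t=6: π = [0.3675, 0.3077, 0.3248], E[r] = 0.6496, γ^t·E[r] = 0.076423, running G = 2.145804
t=7: π = [0.3675, 0.3077, 0.3248], E[r] = 0.6496, γ^t·E[r] = 0.053495, running G = 2.199299
t=8: π = [0.3675, 0.3077, 0.3248], E[r] = 0.6496, γ^t·E[r] = 0.037447, running G = 2.236746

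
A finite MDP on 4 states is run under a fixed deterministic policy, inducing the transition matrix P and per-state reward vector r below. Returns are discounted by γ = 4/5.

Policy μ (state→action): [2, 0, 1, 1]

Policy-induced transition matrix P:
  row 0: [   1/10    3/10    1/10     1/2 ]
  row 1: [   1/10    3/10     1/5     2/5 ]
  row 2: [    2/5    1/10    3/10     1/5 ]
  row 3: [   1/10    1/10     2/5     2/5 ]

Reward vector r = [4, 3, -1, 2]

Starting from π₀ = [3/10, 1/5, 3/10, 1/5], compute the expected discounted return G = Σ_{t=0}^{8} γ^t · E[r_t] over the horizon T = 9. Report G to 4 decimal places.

G = 7.6609

t=0: π = [0.3000, 0.2000, 0.3000, 0.2000], E[r] = 1.9000, γ^t·E[r] = 1.900000, running G = 1.900000
t=1: π = [0.1900, 0.2000, 0.2400, 0.3700], E[r] = 1.8600, γ^t·E[r] = 1.488000, running G = 3.388000
t=2: π = [0.1720, 0.1780, 0.2790, 0.3710], E[r] = 1.6850, γ^t·E[r] = 1.078400, running G = 4.466400
t=3: π = [0.1837, 0.1700, 0.2849, 0.3614], E[r] = 1.6827, γ^t·E[r] = 0.861542, running G = 5.327942
t=4: π = [0.1855, 0.1707, 0.2824, 0.3614], E[r] = 1.6945, γ^t·E[r] = 0.694059, running G = 6.022001
t=5: π = [0.1847, 0.1712, 0.2820, 0.3621], E[r] = 1.6948, γ^t·E[r] = 0.555342, running G = 6.577343
t=6: π = [0.1846, 0.1712, 0.2821, 0.3621], E[r] = 1.6940, γ^t·E[r] = 0.444061, running G = 7.021405
t=7: π = [0.1846, 0.1712, 0.2822, 0.3620], E[r] = 1.6939, γ^t·E[r] = 0.355243, running G = 7.376647
t=8: π = [0.1847, 0.1712, 0.2822, 0.3620], E[r] = 1.6940, γ^t·E[r] = 0.284203, running G = 7.660851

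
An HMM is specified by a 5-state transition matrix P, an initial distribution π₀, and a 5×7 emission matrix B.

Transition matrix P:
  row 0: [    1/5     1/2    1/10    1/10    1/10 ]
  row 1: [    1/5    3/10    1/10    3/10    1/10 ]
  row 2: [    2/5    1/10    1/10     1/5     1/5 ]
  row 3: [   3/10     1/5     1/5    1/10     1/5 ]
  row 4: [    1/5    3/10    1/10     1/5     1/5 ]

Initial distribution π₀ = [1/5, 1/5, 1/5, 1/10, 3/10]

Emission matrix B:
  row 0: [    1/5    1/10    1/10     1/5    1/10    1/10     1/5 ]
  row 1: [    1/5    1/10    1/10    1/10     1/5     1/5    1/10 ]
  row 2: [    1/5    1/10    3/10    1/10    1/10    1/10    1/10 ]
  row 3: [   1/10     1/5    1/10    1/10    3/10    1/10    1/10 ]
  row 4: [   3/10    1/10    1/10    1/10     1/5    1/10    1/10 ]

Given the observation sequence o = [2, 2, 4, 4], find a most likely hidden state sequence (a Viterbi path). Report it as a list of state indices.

t=0: δ = [2.000e-02, 2.000e-02, 6.000e-02, 1.000e-02, 3.000e-02]  (obs o_0=2)
t=1: δ = [2.400e-03, 1.000e-03, 1.800e-03, 1.200e-03, 1.200e-03]  ψ = [2, 0, 2, 2, 2]  (obs o_1=2)
t=2: δ = [7.200e-05, 2.400e-04, 2.400e-05, 1.080e-04, 7.200e-05]  ψ = [2, 0, 0, 2, 2]  (obs o_2=4)
t=3: δ = [4.800e-06, 1.440e-05, 2.400e-06, 2.160e-05, 4.800e-06]  ψ = [1, 1, 1, 1, 1]  (obs o_3=4)
backtrack: best end state = 3; path = [2, 0, 1, 3]

path = [2, 0, 1, 3]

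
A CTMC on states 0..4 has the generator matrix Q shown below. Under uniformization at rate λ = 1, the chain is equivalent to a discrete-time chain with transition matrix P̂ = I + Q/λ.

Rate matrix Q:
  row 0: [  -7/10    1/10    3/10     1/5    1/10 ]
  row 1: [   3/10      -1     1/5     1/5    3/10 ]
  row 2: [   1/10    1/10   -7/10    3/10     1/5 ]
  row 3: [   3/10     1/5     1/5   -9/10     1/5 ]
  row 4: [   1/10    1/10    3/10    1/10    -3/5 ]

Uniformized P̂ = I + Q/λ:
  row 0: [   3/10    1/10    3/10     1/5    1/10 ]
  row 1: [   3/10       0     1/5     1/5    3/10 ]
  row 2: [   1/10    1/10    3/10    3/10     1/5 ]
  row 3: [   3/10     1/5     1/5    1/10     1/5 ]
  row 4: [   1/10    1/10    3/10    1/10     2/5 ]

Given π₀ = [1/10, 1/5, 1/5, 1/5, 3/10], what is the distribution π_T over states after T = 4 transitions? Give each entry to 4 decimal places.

t=0: π = [0.1000, 0.2000, 0.2000, 0.2000, 0.3000]
t=1: π = [0.2000, 0.1000, 0.2600, 0.1700, 0.2700]
t=2: π = [0.1940, 0.1070, 0.2730, 0.1820, 0.2440]
t=3: π = [0.1966, 0.1075, 0.2711, 0.1847, 0.2401]
t=4: π = [0.1978, 0.1077, 0.2708, 0.1846, 0.2391]

π = [0.1978, 0.1077, 0.2708, 0.1846, 0.2391]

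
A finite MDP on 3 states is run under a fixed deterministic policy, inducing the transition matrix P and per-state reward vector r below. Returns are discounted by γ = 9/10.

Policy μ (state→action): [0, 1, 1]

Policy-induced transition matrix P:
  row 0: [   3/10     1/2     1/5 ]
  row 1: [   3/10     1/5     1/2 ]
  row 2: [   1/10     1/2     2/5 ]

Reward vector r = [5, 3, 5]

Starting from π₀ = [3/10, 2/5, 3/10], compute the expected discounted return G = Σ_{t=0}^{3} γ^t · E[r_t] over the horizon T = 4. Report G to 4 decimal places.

G = 14.5255

t=0: π = [0.3000, 0.4000, 0.3000], E[r] = 4.2000, γ^t·E[r] = 4.200000, running G = 4.200000
t=1: π = [0.2400, 0.3800, 0.3800], E[r] = 4.2400, γ^t·E[r] = 3.816000, running G = 8.016000
t=2: π = [0.2240, 0.3860, 0.3900], E[r] = 4.2280, γ^t·E[r] = 3.424680, running G = 11.440680
t=3: π = [0.2220, 0.3842, 0.3938], E[r] = 4.2316, γ^t·E[r] = 3.084836, running G = 14.525516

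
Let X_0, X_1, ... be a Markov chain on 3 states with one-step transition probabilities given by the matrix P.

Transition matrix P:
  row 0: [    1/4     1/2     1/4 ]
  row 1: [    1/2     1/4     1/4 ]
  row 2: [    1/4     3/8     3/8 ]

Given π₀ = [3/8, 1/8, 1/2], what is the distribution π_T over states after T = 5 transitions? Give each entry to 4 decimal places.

π = [0.3427, 0.3716, 0.2857]

t=0: π = [0.3750, 0.1250, 0.5000]
t=1: π = [0.2813, 0.4063, 0.3125]
t=2: π = [0.3516, 0.3594, 0.2891]
t=3: π = [0.3398, 0.3740, 0.2861]
t=4: π = [0.3435, 0.3707, 0.2858]
t=5: π = [0.3427, 0.3716, 0.2857]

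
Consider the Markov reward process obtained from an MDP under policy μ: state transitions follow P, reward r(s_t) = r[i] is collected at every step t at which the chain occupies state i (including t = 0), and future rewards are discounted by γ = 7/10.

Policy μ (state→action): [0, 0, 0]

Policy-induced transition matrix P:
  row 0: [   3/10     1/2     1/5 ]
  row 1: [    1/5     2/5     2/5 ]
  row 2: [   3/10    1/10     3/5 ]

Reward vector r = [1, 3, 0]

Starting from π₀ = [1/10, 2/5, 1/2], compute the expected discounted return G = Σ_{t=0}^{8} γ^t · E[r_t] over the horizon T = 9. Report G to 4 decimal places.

G = 3.7464

t=0: π = [0.1000, 0.4000, 0.5000], E[r] = 1.3000, γ^t·E[r] = 1.300000, running G = 1.300000
t=1: π = [0.2600, 0.2600, 0.4800], E[r] = 1.0400, γ^t·E[r] = 0.728000, running G = 2.028000
t=2: π = [0.2740, 0.2820, 0.4440], E[r] = 1.1200, γ^t·E[r] = 0.548800, running G = 2.576800
t=3: π = [0.2718, 0.2942, 0.4340], E[r] = 1.1544, γ^t·E[r] = 0.395959, running G = 2.972759
t=4: π = [0.2706, 0.2970, 0.4324], E[r] = 1.1615, γ^t·E[r] = 0.278881, running G = 3.251640
t=5: π = [0.2703, 0.2973, 0.4324], E[r] = 1.1623, γ^t·E[r] = 0.195344, running G = 3.446985
t=6: π = [0.2703, 0.2973, 0.4324], E[r] = 1.1622, γ^t·E[r] = 0.136734, running G = 3.583719
t=7: π = [0.2703, 0.2973, 0.4324], E[r] = 1.1622, γ^t·E[r] = 0.095710, running G = 3.679429
t=8: π = [0.2703, 0.2973, 0.4324], E[r] = 1.1622, γ^t·E[r] = 0.066996, running G = 3.746426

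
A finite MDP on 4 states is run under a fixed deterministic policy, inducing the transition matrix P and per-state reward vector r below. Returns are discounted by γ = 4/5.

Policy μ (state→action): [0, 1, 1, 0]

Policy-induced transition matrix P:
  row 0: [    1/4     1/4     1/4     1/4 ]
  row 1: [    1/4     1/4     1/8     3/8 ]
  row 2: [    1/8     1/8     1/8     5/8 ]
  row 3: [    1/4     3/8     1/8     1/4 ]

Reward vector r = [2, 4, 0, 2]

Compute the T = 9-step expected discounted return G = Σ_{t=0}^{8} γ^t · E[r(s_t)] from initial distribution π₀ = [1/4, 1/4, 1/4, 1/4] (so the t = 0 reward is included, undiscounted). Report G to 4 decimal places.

G = 9.4198

t=0: π = [0.2500, 0.2500, 0.2500, 0.2500], E[r] = 2.0000, γ^t·E[r] = 2.000000, running G = 2.000000
t=1: π = [0.2188, 0.2500, 0.1563, 0.3750], E[r] = 2.1875, γ^t·E[r] = 1.750000, running G = 3.750000
t=2: π = [0.2305, 0.2773, 0.1523, 0.3398], E[r] = 2.2500, γ^t·E[r] = 1.440000, running G = 5.190000
t=3: π = [0.2310, 0.2734, 0.1538, 0.3418], E[r] = 2.2393, γ^t·E[r] = 1.146500, running G = 6.336500
t=4: π = [0.2308, 0.2735, 0.1539, 0.3419], E[r] = 2.2393, γ^t·E[r] = 0.917200, running G = 7.253700
t=5: π = [0.2308, 0.2735, 0.1538, 0.3419], E[r] = 2.2393, γ^t·E[r] = 0.733775, running G = 7.987475
t=6: π = [0.2308, 0.2735, 0.1538, 0.3419], E[r] = 2.2393, γ^t·E[r] = 0.587024, running G = 8.574499
t=7: π = [0.2308, 0.2735, 0.1538, 0.3419], E[r] = 2.2393, γ^t·E[r] = 0.469619, running G = 9.044118
t=8: π = [0.2308, 0.2735, 0.1538, 0.3419], E[r] = 2.2393, γ^t·E[r] = 0.375695, running G = 9.419813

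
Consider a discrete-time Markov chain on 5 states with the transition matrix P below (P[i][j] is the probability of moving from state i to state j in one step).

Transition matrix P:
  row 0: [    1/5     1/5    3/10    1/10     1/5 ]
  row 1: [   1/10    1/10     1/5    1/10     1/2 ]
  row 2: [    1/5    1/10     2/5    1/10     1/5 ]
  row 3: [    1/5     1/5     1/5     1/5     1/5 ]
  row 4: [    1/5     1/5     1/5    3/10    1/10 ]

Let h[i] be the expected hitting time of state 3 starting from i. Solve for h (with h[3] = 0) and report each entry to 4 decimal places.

h = [6.9043, 6.5575, 6.9428, 0.0000, 5.6455]

First-step conditioning: h[3] = 0; for i ≠ 3, h[i] = 1 + Σ_k P[i][k]·h[k].
  h[0] = 1 + 1/5·h[0] + 1/5·h[1] + 3/10·h[2] + 1/5·h[4]
  h[1] = 1 + 1/10·h[0] + 1/10·h[1] + 1/5·h[2] + 1/2·h[4]
  h[2] = 1 + 1/5·h[0] + 1/10·h[1] + 2/5·h[2] + 1/5·h[4]
  h[4] = 1 + 1/5·h[0] + 1/5·h[1] + 1/5·h[2] + 1/10·h[4]
Solving the 4×4 linear system over states ≠ 3 gives exactly h = [10750/1557, 10210/1557, 10810/1557, 0, 2930/519] (h[3] = 0 is the target).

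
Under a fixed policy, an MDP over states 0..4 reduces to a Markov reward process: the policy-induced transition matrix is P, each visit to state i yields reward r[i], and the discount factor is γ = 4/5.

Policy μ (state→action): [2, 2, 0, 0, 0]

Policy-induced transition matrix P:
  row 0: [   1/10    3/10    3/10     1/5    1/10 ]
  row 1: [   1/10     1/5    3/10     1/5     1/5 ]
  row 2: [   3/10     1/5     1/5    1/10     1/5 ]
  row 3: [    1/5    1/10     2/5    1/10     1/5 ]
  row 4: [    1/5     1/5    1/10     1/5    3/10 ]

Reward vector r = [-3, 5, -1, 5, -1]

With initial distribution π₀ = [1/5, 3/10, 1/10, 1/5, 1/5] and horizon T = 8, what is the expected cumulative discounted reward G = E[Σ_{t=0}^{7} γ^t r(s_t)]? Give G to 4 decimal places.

t=0: π = [0.2000, 0.3000, 0.1000, 0.2000, 0.2000], E[r] = 1.6000, γ^t·E[r] = 1.600000, running G = 1.600000
t=1: π = [0.1600, 0.2000, 0.2700, 0.1700, 0.2000], E[r] = 0.9000, γ^t·E[r] = 0.720000, running G = 2.320000
t=2: π = [0.1910, 0.1990, 0.2500, 0.1560, 0.2040], E[r] = 0.7480, γ^t·E[r] = 0.478720, running G = 2.798720
t=3: π = [0.1860, 0.2035, 0.2498, 0.1594, 0.2013], E[r] = 0.8054, γ^t·E[r] = 0.412365, running G = 3.211085
t=4: π = [0.1860, 0.2027, 0.2507, 0.1591, 0.2015], E[r] = 0.7984, γ^t·E[r] = 0.327016, running G = 3.538101
t=5: π = [0.1862, 0.2027, 0.2505, 0.1590, 0.2016], E[r] = 0.7979, γ^t·E[r] = 0.261456, running G = 3.799557
t=6: π = [0.1862, 0.2027, 0.2505, 0.1590, 0.2015], E[r] = 0.7982, γ^t·E[r] = 0.209256, running G = 4.008813
t=7: π = [0.1862, 0.2027, 0.2505, 0.1590, 0.2015], E[r] = 0.7982, γ^t·E[r] = 0.167393, running G = 4.176206

G = 4.1762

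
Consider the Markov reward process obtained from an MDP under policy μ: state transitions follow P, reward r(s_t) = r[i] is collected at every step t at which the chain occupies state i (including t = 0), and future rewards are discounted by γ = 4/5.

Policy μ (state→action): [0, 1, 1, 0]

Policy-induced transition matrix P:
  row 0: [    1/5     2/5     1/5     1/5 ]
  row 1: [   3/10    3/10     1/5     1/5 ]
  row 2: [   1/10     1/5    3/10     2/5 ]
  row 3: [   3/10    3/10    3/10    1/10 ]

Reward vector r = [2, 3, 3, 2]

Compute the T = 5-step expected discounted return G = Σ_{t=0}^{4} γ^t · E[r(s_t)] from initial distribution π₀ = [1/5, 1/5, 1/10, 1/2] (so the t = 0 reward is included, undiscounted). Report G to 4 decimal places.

t=0: π = [0.2000, 0.2000, 0.1000, 0.5000], E[r] = 2.3000, γ^t·E[r] = 2.300000, running G = 2.300000
t=1: π = [0.2600, 0.3100, 0.2600, 0.1700], E[r] = 2.5700, γ^t·E[r] = 2.056000, running G = 4.356000
t=2: π = [0.2220, 0.3000, 0.2430, 0.2350], E[r] = 2.5430, γ^t·E[r] = 1.627520, running G = 5.983520
t=3: π = [0.2292, 0.2979, 0.2478, 0.2251], E[r] = 2.5457, γ^t·E[r] = 1.303398, running G = 7.286918
t=4: π = [0.2275, 0.2981, 0.2473, 0.2271], E[r] = 2.5454, γ^t·E[r] = 1.042608, running G = 8.329527

G = 8.3295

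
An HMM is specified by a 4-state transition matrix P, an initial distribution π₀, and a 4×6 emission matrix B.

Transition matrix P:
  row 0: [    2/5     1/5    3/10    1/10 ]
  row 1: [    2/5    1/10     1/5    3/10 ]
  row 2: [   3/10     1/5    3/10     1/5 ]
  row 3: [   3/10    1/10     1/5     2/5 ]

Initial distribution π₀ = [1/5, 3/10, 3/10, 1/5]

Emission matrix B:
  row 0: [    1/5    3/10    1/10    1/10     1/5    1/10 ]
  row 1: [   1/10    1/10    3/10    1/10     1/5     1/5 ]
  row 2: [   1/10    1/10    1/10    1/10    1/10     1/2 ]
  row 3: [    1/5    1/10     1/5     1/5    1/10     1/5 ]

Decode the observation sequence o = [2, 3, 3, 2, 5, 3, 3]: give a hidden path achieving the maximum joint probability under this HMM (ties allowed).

t=0: δ = [2.000e-02, 9.000e-02, 3.000e-02, 4.000e-02]  (obs o_0=2)
t=1: δ = [3.600e-03, 9.000e-04, 1.800e-03, 5.400e-03]  ψ = [1, 1, 1, 1]  (obs o_1=3)
t=2: δ = [1.620e-04, 7.200e-05, 1.080e-04, 4.320e-04]  ψ = [3, 0, 0, 3]  (obs o_2=3)
t=3: δ = [1.296e-05, 1.296e-05, 8.640e-06, 3.456e-05]  ψ = [3, 3, 3, 3]  (obs o_3=2)
t=4: δ = [1.037e-06, 6.912e-07, 3.456e-06, 2.765e-06]  ψ = [3, 3, 3, 3]  (obs o_4=5)
t=5: δ = [1.037e-07, 6.912e-08, 1.037e-07, 2.212e-07]  ψ = [2, 2, 2, 3]  (obs o_5=3)
t=6: δ = [6.636e-09, 2.212e-09, 4.424e-09, 1.769e-08]  ψ = [3, 3, 3, 3]  (obs o_6=3)
backtrack: best end state = 3; path = [1, 3, 3, 3, 3, 3, 3]

path = [1, 3, 3, 3, 3, 3, 3]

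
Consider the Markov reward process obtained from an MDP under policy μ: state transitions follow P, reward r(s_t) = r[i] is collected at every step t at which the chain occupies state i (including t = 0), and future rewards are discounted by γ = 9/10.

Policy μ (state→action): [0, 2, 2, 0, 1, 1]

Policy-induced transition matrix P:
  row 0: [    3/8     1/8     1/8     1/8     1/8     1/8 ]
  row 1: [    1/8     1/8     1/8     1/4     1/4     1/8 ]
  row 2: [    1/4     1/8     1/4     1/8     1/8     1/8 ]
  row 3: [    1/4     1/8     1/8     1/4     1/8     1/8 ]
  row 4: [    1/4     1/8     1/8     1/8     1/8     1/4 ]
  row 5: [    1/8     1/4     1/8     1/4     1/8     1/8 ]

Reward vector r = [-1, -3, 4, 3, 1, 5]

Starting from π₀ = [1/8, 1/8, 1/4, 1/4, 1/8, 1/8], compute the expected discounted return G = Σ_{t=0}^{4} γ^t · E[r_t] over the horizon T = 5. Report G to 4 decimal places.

G = 6.1101

t=0: π = [0.1250, 0.1250, 0.2500, 0.2500, 0.1250, 0.1250], E[r] = 2.0000, γ^t·E[r] = 2.000000, running G = 2.000000
t=1: π = [0.2344, 0.1406, 0.1563, 0.1875, 0.1406, 0.1406], E[r] = 1.3750, γ^t·E[r] = 1.237500, running G = 3.237500
t=2: π = [0.2441, 0.1426, 0.1445, 0.1836, 0.1426, 0.1426], E[r] = 1.3125, γ^t·E[r] = 1.063125, running G = 4.300625
t=3: π = [0.2449, 0.1428, 0.1431, 0.1836, 0.1428, 0.1428], E[r] = 1.3066, γ^t·E[r] = 0.952541, running G = 5.253166
t=4: π = [0.2449, 0.1429, 0.1429, 0.1837, 0.1429, 0.1429], E[r] = 1.3062, γ^t·E[r] = 0.856967, running G = 6.110133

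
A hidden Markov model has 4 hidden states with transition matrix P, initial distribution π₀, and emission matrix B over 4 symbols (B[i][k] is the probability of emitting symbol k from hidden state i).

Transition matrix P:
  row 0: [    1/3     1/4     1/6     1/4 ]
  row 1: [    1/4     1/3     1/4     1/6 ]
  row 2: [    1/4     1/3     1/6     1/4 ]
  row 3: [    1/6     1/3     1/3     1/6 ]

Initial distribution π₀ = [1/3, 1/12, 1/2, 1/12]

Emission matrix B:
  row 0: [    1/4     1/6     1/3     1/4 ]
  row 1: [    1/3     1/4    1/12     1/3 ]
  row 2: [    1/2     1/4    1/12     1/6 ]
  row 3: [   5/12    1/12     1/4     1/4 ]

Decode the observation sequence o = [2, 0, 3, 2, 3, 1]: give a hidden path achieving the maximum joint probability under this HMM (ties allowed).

t=0: δ = [1.111e-01, 6.944e-03, 4.167e-02, 2.083e-02]  (obs o_0=2)
t=1: δ = [9.259e-03, 9.259e-03, 9.259e-03, 1.157e-02]  ψ = [0, 0, 0, 0]  (obs o_1=0)
t=2: δ = [7.716e-04, 1.286e-03, 6.430e-04, 5.787e-04]  ψ = [0, 3, 3, 0]  (obs o_2=3)
t=3: δ = [1.072e-04, 3.572e-05, 2.679e-05, 5.358e-05]  ψ = [1, 1, 1, 1]  (obs o_3=2)
t=4: δ = [8.931e-06, 8.931e-06, 2.977e-06, 6.698e-06]  ψ = [0, 0, 0, 0]  (obs o_4=3)
t=5: δ = [4.961e-07, 7.442e-07, 5.582e-07, 1.861e-07]  ψ = [0, 1, 1, 0]  (obs o_5=1)
backtrack: best end state = 1; path = [0, 3, 1, 0, 1, 1]

path = [0, 3, 1, 0, 1, 1]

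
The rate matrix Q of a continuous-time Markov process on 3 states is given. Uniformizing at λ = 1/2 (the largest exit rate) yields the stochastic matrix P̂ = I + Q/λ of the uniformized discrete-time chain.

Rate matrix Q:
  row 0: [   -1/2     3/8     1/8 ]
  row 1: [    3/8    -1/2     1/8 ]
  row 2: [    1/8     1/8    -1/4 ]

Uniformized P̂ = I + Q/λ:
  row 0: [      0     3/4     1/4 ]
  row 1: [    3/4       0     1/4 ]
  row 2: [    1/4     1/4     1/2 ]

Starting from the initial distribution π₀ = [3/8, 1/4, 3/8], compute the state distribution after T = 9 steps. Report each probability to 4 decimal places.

t=0: π = [0.3750, 0.2500, 0.3750]
t=1: π = [0.2813, 0.3750, 0.3438]
t=2: π = [0.3672, 0.2969, 0.3359]
t=3: π = [0.3066, 0.3594, 0.3340]
t=4: π = [0.3530, 0.3135, 0.3335]
t=5: π = [0.3185, 0.3481, 0.3334]
t=6: π = [0.3445, 0.3222, 0.3333]
t=7: π = [0.3250, 0.3417, 0.3333]
t=8: π = [0.3396, 0.3271, 0.3333]
t=9: π = [0.3286, 0.3380, 0.3333]

π = [0.3286, 0.3380, 0.3333]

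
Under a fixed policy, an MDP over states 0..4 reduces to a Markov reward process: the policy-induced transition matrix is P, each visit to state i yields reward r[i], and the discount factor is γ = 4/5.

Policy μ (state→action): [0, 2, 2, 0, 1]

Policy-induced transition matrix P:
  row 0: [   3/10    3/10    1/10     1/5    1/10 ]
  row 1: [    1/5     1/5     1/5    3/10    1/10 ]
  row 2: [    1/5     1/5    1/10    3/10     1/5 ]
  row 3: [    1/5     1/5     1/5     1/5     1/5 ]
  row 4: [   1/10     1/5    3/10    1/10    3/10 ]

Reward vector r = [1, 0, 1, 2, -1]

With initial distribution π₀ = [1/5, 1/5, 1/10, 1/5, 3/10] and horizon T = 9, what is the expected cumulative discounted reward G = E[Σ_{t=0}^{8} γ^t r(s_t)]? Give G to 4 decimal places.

G = 2.5249

t=0: π = [0.2000, 0.2000, 0.1000, 0.2000, 0.3000], E[r] = 0.4000, γ^t·E[r] = 0.400000, running G = 0.400000
t=1: π = [0.1900, 0.2200, 0.2000, 0.2000, 0.1900], E[r] = 0.6000, γ^t·E[r] = 0.480000, running G = 0.880000
t=2: π = [0.2000, 0.2190, 0.1800, 0.2230, 0.1780], E[r] = 0.6480, γ^t·E[r] = 0.414720, running G = 1.294720
t=3: π = [0.2022, 0.2200, 0.1798, 0.2221, 0.1759], E[r] = 0.6503, γ^t·E[r] = 0.332954, running G = 1.627674
t=4: π = [0.2026, 0.2202, 0.1794, 0.2224, 0.1754], E[r] = 0.6514, γ^t·E[r] = 0.266826, running G = 1.894499
t=5: π = [0.2027, 0.2203, 0.1793, 0.2224, 0.1753], E[r] = 0.6517, γ^t·E[r] = 0.213535, running G = 2.108034
t=6: π = [0.2027, 0.2203, 0.1793, 0.2224, 0.1752], E[r] = 0.6517, γ^t·E[r] = 0.170842, running G = 2.278876
t=7: π = [0.2028, 0.2203, 0.1793, 0.2224, 0.1752], E[r] = 0.6517, γ^t·E[r] = 0.136676, running G = 2.415552
t=8: π = [0.2028, 0.2203, 0.1793, 0.2224, 0.1752], E[r] = 0.6517, γ^t·E[r] = 0.109341, running G = 2.524893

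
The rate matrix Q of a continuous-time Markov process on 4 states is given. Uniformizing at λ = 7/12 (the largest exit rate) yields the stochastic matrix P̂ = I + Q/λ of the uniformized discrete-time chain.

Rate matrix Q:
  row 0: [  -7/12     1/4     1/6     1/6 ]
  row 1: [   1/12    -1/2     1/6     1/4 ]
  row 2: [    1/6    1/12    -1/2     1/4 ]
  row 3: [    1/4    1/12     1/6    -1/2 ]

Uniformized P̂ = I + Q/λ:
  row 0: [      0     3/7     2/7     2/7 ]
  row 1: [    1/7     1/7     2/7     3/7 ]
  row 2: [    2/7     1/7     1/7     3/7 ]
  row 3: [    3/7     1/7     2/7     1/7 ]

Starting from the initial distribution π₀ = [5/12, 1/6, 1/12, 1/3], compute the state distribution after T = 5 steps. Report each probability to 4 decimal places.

t=0: π = [0.4167, 0.1667, 0.0833, 0.3333]
t=1: π = [0.1905, 0.2619, 0.2738, 0.2738]
t=2: π = [0.2330, 0.1973, 0.2466, 0.3231]
t=3: π = [0.2371, 0.2094, 0.2505, 0.3030]
t=4: π = [0.2313, 0.2106, 0.2499, 0.3081]
t=5: π = [0.2336, 0.2090, 0.2500, 0.3075]

π = [0.2336, 0.2090, 0.2500, 0.3075]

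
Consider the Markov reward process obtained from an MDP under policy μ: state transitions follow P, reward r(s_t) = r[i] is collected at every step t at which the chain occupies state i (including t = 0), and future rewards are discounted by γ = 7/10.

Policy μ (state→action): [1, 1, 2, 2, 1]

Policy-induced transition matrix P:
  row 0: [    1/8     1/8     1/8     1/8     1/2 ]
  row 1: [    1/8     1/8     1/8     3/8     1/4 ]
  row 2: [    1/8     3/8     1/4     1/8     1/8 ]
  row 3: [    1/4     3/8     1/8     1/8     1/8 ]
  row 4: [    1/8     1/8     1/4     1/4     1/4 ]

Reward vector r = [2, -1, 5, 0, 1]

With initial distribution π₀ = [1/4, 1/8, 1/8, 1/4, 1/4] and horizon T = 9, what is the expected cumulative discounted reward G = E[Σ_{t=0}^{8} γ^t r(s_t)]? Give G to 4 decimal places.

t=0: π = [0.2500, 0.1250, 0.1250, 0.2500, 0.2500], E[r] = 1.2500, γ^t·E[r] = 1.250000, running G = 1.250000
t=1: π = [0.1563, 0.2188, 0.1719, 0.1875, 0.2656], E[r] = 1.2188, γ^t·E[r] = 0.853125, running G = 2.103125
t=2: π = [0.1484, 0.2148, 0.1797, 0.2129, 0.2441], E[r] = 1.2246, γ^t·E[r] = 0.600059, running G = 2.703184
t=3: π = [0.1516, 0.2231, 0.1780, 0.2092, 0.2380], E[r] = 1.2080, γ^t·E[r] = 0.414347, running G = 3.117530
t=4: π = [0.1512, 0.2218, 0.1770, 0.2105, 0.2395], E[r] = 1.2050, γ^t·E[r] = 0.289325, running G = 3.406855
t=5: π = [0.1513, 0.2219, 0.1771, 0.2104, 0.2393], E[r] = 1.2054, γ^t·E[r] = 0.202593, running G = 3.609448
t=6: π = [0.1513, 0.2219, 0.1771, 0.2104, 0.2394], E[r] = 1.2054, γ^t·E[r] = 0.141813, running G = 3.751261
t=7: π = [0.1513, 0.2219, 0.1771, 0.2104, 0.2394], E[r] = 1.2054, γ^t·E[r] = 0.099271, running G = 3.850532
t=8: π = [0.1513, 0.2219, 0.1771, 0.2104, 0.2394], E[r] = 1.2054, γ^t·E[r] = 0.069490, running G = 3.920021

G = 3.9200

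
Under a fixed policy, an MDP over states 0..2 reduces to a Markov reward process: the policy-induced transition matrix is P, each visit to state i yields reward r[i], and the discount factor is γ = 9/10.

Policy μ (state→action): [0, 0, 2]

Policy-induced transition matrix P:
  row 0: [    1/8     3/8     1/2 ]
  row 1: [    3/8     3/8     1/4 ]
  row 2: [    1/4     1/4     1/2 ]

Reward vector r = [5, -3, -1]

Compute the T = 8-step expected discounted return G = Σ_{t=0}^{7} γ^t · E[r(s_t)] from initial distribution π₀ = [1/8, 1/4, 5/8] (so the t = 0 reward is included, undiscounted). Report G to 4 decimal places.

t=0: π = [0.1250, 0.2500, 0.6250], E[r] = -0.7500, γ^t·E[r] = -0.750000, running G = -0.750000
t=1: π = [0.2656, 0.2969, 0.4375], E[r] = 0.0000, γ^t·E[r] = 0.000000, running G = -0.750000
t=2: π = [0.2539, 0.3203, 0.4258], E[r] = -0.1172, γ^t·E[r] = -0.094922, running G = -0.844922
t=3: π = [0.2583, 0.3218, 0.4199], E[r] = -0.0938, γ^t·E[r] = -0.068344, running G = -0.913266
t=4: π = [0.2579, 0.3225, 0.4196], E[r] = -0.0974, γ^t·E[r] = -0.063912, running G = -0.977178
t=5: π = [0.2581, 0.3226, 0.4194], E[r] = -0.0967, γ^t·E[r] = -0.057088, running G = -1.034266
t=6: π = [0.2581, 0.3226, 0.4194], E[r] = -0.0968, γ^t·E[r] = -0.051440, running G = -1.085706
t=7: π = [0.2581, 0.3226, 0.4194], E[r] = -0.0968, γ^t·E[r] = -0.046285, running G = -1.131992

G = -1.1320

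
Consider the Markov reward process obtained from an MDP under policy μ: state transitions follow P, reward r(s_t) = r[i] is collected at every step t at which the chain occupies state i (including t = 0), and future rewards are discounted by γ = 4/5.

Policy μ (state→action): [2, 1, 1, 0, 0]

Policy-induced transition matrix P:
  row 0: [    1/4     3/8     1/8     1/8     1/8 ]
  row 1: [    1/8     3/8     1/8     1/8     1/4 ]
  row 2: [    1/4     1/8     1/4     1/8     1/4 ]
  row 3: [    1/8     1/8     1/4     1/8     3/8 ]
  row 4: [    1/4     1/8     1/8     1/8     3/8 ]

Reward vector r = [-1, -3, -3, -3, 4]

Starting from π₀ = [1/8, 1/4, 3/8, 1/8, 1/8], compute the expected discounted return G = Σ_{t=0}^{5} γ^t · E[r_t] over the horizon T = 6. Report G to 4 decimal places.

t=0: π = [0.1250, 0.2500, 0.3750, 0.1250, 0.1250], E[r] = -1.8750, γ^t·E[r] = -1.875000, running G = -1.875000
t=1: π = [0.2031, 0.2188, 0.1875, 0.1250, 0.2656], E[r] = -0.7344, γ^t·E[r] = -0.587500, running G = -2.462500
t=2: π = [0.2070, 0.2305, 0.1641, 0.1250, 0.2734], E[r] = -0.6719, γ^t·E[r] = -0.430000, running G = -2.892500
t=3: π = [0.2056, 0.2344, 0.1611, 0.1250, 0.2739], E[r] = -0.6714, γ^t·E[r] = -0.343750, running G = -3.236250
t=4: π = [0.2051, 0.2350, 0.1608, 0.1250, 0.2742], E[r] = -0.6707, γ^t·E[r] = -0.274700, running G = -3.510950
t=5: π = [0.2050, 0.2350, 0.1607, 0.1250, 0.2743], E[r] = -0.6702, γ^t·E[r] = -0.219600, running G = -3.730550

G = -3.7306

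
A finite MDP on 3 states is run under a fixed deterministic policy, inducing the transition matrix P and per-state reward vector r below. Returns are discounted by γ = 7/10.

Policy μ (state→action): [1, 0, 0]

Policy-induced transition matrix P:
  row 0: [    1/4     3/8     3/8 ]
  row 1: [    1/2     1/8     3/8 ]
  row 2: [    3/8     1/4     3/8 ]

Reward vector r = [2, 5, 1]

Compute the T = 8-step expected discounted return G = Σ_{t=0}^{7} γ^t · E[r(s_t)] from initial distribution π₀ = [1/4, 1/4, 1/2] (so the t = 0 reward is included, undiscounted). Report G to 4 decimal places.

t=0: π = [0.2500, 0.2500, 0.5000], E[r] = 2.2500, γ^t·E[r] = 2.250000, running G = 2.250000
t=1: π = [0.3750, 0.2500, 0.3750], E[r] = 2.3750, γ^t·E[r] = 1.662500, running G = 3.912500
t=2: π = [0.3594, 0.2656, 0.3750], E[r] = 2.4219, γ^t·E[r] = 1.186719, running G = 5.099219
t=3: π = [0.3633, 0.2617, 0.3750], E[r] = 2.4102, γ^t·E[r] = 0.826684, running G = 5.925902
t=4: π = [0.3623, 0.2627, 0.3750], E[r] = 2.4131, γ^t·E[r] = 0.579382, running G = 6.505284
t=5: π = [0.3625, 0.2625, 0.3750], E[r] = 2.4124, γ^t·E[r] = 0.405444, running G = 6.910729
t=6: π = [0.3625, 0.2625, 0.3750], E[r] = 2.4125, γ^t·E[r] = 0.283833, running G = 7.194561
t=7: π = [0.3625, 0.2625, 0.3750], E[r] = 2.4125, γ^t·E[r] = 0.198679, running G = 7.393240

G = 7.3932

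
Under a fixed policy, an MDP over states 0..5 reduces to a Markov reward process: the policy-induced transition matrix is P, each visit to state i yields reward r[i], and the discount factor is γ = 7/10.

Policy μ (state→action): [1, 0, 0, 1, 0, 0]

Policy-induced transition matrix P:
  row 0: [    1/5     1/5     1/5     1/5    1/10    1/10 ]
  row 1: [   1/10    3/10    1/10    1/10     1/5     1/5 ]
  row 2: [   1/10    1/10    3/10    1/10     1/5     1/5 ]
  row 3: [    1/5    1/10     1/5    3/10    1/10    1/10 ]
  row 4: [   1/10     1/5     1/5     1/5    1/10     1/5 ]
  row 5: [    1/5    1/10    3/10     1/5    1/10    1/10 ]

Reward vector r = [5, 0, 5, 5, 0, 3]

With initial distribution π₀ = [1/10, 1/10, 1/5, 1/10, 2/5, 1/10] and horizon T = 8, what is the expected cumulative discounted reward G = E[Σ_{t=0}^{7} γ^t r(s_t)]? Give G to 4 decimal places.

G = 9.1254

t=0: π = [0.1000, 0.1000, 0.2000, 0.1000, 0.4000, 0.1000], E[r] = 2.3000, γ^t·E[r] = 2.300000, running G = 2.300000
t=1: π = [0.1300, 0.1700, 0.2200, 0.1800, 0.1300, 0.1700], E[r] = 3.1600, γ^t·E[r] = 2.212000, running G = 4.512000
t=2: π = [0.1480, 0.1600, 0.2220, 0.1790, 0.1390, 0.1520], E[r] = 3.2010, γ^t·E[r] = 1.568490, running G = 6.080490
t=3: π = [0.1479, 0.1607, 0.2214, 0.1797, 0.1382, 0.1521], E[r] = 3.2013, γ^t·E[r] = 1.098046, running G = 7.178536
t=4: π = [0.1480, 0.1608, 0.2213, 0.1798, 0.1382, 0.1520], E[r] = 3.2011, γ^t·E[r] = 0.768594, running G = 7.947130
t=5: π = [0.1480, 0.1608, 0.2213, 0.1798, 0.1382, 0.1520], E[r] = 3.2011, γ^t·E[r] = 0.538008, running G = 8.485138
t=6: π = [0.1480, 0.1608, 0.2213, 0.1798, 0.1382, 0.1520], E[r] = 3.2011, γ^t·E[r] = 0.376604, running G = 8.861742
t=7: π = [0.1480, 0.1608, 0.2213, 0.1798, 0.1382, 0.1520], E[r] = 3.2011, γ^t·E[r] = 0.263623, running G = 9.125365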